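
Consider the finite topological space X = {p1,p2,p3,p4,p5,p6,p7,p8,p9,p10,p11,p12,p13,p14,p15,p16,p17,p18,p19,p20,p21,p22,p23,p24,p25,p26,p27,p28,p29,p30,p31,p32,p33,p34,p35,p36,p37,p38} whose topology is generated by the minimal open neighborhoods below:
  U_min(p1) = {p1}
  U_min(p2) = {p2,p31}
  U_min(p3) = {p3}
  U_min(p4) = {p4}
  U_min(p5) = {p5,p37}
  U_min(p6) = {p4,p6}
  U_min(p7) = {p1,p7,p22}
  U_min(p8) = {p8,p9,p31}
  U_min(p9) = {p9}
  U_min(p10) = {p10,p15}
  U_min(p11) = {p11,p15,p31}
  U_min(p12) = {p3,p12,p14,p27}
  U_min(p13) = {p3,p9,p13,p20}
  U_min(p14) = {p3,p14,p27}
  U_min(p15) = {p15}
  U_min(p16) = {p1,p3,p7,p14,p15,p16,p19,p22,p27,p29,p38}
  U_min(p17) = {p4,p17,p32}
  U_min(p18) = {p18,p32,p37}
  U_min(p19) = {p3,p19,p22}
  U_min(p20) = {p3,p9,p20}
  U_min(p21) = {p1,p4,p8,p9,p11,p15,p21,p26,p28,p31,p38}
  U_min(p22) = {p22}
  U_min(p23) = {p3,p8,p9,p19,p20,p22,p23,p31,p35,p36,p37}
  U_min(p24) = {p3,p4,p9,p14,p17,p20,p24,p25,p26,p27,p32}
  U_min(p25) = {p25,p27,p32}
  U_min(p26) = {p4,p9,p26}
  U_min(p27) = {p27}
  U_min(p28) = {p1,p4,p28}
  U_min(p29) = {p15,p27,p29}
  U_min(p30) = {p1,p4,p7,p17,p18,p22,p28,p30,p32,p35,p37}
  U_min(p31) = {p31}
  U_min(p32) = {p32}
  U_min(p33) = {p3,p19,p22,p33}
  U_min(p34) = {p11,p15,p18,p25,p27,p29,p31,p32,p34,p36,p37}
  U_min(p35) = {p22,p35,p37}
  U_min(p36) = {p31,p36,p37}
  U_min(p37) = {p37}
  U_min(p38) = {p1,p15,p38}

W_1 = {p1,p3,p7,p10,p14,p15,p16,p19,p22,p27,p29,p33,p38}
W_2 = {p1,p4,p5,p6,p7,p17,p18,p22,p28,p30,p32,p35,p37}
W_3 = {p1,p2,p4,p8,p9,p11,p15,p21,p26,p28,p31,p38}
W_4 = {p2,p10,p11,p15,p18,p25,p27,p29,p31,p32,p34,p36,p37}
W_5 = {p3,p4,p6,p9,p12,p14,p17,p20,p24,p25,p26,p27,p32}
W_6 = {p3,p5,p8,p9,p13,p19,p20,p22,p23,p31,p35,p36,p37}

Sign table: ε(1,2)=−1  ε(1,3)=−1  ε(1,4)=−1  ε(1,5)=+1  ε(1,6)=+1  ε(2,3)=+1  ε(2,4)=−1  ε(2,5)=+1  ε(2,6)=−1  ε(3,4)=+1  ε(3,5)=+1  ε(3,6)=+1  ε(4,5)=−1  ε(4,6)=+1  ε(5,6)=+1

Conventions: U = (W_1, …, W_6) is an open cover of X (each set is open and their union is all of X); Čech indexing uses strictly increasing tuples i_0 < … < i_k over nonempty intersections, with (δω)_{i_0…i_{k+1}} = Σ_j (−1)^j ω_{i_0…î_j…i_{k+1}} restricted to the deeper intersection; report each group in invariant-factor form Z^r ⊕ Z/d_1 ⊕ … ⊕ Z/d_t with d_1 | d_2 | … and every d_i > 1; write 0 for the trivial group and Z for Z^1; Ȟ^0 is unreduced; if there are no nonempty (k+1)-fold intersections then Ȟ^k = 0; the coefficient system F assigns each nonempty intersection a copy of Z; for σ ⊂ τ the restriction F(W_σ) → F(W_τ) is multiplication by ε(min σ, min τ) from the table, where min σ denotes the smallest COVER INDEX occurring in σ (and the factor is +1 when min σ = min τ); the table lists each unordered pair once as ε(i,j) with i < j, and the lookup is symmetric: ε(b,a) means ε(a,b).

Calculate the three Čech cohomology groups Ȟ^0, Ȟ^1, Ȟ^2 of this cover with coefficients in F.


cover nerve:
  W12={p1,p7,p22} W13={p1,p15,p38} W14={p10,p15,p27,p29} W15={p3,p14,p27} W16={p3,p19,p22} W23={p1,p4,p28} W24={p18,p32,p37} W25={p4,p6,p17,p32} W26={p5,p22,p35,p37} W34={p2,p11,p15,p31} W35={p4,p9,p26} W36={p8,p9,p31} W45={p25,p27,p32} W46={p31,p36,p37} W56={p3,p9,p20}
  W123={p1} W126={p22} W134={p15} W145={p27} W156={p3} W235={p4} W245={p32} W246={p37} W346={p31} W356={p9}
C dims 6,15,10; δ0: rk 6, SNF 1^5·2; δ1: rk 9, SNF 1^9
Ȟ^0: (6−6)−0=0 ⇒ 0
Ȟ^1: (15−9)−6=0 plus torsion [2] ⇒ Z/2
Ȟ^2: (10−0)−9=1 ⇒ Z

Ȟ^0 ≅ 0; Ȟ^1 ≅ Z/2; Ȟ^2 ≅ Z


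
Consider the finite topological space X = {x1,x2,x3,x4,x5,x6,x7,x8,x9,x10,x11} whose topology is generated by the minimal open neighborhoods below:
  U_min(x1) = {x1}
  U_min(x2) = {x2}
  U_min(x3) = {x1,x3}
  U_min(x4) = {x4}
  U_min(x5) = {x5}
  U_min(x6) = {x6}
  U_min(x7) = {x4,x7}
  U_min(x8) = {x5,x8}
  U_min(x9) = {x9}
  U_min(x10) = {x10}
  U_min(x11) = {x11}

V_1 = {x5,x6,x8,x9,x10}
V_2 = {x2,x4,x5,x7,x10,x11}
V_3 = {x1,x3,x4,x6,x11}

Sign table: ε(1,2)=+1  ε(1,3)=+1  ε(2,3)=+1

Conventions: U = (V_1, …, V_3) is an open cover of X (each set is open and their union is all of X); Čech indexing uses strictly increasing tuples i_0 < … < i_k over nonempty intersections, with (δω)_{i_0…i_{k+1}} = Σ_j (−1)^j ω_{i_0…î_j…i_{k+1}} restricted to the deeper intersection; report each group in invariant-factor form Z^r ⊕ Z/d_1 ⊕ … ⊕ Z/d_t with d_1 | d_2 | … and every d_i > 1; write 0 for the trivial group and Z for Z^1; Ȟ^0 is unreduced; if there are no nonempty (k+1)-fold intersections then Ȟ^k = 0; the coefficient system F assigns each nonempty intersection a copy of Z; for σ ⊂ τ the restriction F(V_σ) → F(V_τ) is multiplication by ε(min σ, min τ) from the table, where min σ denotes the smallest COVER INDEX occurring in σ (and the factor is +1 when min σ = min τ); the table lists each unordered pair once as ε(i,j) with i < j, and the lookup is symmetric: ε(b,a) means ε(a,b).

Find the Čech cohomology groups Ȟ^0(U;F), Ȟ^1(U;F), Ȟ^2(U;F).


Ȟ^0 ≅ Z, Ȟ^1 ≅ Z, Ȟ^2 ≅ 0

nerve simplices:
  V12={x5,x10} V13={x6} V23={x4,x11}
C dims 3,3; δ0: rk 2, SNF 1^2
degree 0: 3−2−0 = 1 → Ȟ^0 ≅ Z
degree 1: 3−0−2 = 1 → Ȟ^1 ≅ Z
degree 2: 0−0−0 = 0 → Ȟ^2 ≅ 0


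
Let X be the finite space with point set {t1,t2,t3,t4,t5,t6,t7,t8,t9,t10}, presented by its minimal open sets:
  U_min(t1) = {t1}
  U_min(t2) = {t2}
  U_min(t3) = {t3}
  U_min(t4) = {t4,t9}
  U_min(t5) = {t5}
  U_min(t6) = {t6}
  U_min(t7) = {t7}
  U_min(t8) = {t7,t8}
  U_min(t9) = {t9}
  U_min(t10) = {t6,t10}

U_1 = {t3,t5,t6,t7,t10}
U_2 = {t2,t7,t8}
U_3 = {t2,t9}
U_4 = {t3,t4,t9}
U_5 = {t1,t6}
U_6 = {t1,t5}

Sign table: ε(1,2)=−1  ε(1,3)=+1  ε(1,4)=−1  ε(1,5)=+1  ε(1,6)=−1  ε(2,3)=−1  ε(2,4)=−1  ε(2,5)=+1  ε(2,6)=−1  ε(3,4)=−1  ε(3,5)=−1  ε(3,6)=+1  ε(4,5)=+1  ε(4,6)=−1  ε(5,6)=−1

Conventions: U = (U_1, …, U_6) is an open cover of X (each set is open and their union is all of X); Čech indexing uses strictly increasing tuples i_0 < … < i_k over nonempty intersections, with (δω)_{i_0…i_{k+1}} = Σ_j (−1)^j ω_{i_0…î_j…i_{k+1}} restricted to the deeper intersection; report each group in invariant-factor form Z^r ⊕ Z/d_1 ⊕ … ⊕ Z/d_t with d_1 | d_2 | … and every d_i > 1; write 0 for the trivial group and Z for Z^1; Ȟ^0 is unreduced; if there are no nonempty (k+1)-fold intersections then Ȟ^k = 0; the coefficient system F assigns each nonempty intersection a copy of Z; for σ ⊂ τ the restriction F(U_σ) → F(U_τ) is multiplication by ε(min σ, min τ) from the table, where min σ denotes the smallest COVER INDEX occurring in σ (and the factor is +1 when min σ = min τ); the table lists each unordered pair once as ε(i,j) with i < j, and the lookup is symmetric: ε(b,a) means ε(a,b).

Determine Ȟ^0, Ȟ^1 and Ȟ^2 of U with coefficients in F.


Ȟ^0(U;F) ≅ Z, Ȟ^1(U;F) ≅ Z^2, Ȟ^2(U;F) ≅ 0

nerve simplices:
  U12={t7} U14={t3} U15={t6} U16={t5} U23={t2} U34={t9} U56={t1}
C dims 6,7; δ0: rk 5, SNF 1^5
degree 0: 6−5−0 = 1 → Ȟ^0 ≅ Z
degree 1: 7−0−5 = 2 → Ȟ^1 ≅ Z^2
degree 2: 0−0−0 = 0 → Ȟ^2 ≅ 0


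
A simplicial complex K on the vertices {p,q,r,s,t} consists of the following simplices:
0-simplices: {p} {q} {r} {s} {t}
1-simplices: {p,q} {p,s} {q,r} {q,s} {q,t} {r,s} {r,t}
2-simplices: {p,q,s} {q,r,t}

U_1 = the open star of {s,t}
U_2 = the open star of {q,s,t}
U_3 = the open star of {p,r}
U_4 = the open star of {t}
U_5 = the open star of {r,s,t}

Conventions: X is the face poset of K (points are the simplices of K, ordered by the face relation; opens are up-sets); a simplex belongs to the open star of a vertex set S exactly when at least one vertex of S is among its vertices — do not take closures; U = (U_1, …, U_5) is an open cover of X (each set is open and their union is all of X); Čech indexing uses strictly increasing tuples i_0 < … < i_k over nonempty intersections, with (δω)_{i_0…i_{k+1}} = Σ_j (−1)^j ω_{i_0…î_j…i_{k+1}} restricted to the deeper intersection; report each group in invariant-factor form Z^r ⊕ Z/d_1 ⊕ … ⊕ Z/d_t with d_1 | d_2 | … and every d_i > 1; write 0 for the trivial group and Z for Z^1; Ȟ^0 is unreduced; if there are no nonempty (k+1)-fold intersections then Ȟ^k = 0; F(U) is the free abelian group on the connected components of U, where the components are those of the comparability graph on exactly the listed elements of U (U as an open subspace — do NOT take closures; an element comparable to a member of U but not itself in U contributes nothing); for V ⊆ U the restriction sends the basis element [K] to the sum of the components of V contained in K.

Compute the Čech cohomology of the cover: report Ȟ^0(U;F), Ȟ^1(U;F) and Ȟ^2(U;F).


Ȟ^0 = Z,  Ȟ^1 = Z,  Ȟ^2 = 0

nonempty overlaps:
  U1={{s},{t},{p,s},{q,s},{q,t},{r,s},{r,t},{p,q,s},{q,r,t}} U2={{q},{s},{t},{p,q},{p,s},{q,r},{q,s},{q,t},{r,s},{r,t},{p,q,s},{q,r,t}} U3={{p},{r},{p,q},{p,s},{q,r},{r,s},{r,t},{p,q,s},{q,r,t}} U4={{t},{q,t},{r,t},{q,r,t}} U5={{r},{s},{t},{p,s},{q,r},{q,s},{q,t},{r,s},{r,t},{p,q,s},{q,r,t}}
  U12={{s},{t},{p,s},{q,s},{q,t},{r,s},{r,t},{p,q,s},{q,r,t}} U13={{p,s},{r,s},{r,t},{p,q,s},{q,r,t}} U14={{t},{q,t},{r,t},{q,r,t}} U15={{s},{t},{p,s},{q,s},{q,t},{r,s},{r,t},{p,q,s},{q,r,t}} U23={{p,q},{p,s},{q,r},{r,s},{r,t},{p,q,s},{q,r,t}} U24={{t},{q,t},{r,t},{q,r,t}} U25={{s},{t},{p,s},{q,r},{q,s},{q,t},{r,s},{r,t},{p,q,s},{q,r,t}} U34={{r,t},{q,r,t}} U35={{r},{p,s},{q,r},{r,s},{r,t},{p,q,s},{q,r,t}} U45={{t},{q,t},{r,t},{q,r,t}}
  U123={{p,s},{r,s},{r,t},{p,q,s},{q,r,t}} U124={{t},{q,t},{r,t},{q,r,t}} U125={{s},{t},{p,s},{q,s},{q,t},{r,s},{r,t},{p,q,s},{q,r,t}} U134={{r,t},{q,r,t}} U135={{p,s},{r,s},{r,t},{p,q,s},{q,r,t}} U145={{t},{q,t},{r,t},{q,r,t}} U234={{r,t},{q,r,t}} U235={{p,s},{q,r},{r,s},{r,t},{p,q,s},{q,r,t}} U245={{t},{q,t},{r,t},{q,r,t}} U345={{r,t},{q,r,t}}
  U1234={{r,t},{q,r,t}} U1235={{p,s},{r,s},{r,t},{p,q,s},{q,r,t}} U1245={{t},{q,t},{r,t},{q,r,t}} U1345={{r,t},{q,r,t}} U2345={{r,t},{q,r,t}}
  U12345={{r,t},{q,r,t}}
components per intersection:
  U1: {{s},{p,s},{q,s},{r,s},{p,q,s}} {{t},{q,t},{r,t},{q,r,t}}
  U2: {{q},{s},{t},{p,q},{p,s},{q,r},{q,s},{q,t},{r,s},{r,t},{p,q,s},{q,r,t}}
  U3: {{p},{p,q},{p,s},{p,q,s}} {{r},{q,r},{r,s},{r,t},{q,r,t}}
  U4: {{t},{q,t},{r,t},{q,r,t}}
  U5: {{r},{s},{t},{p,s},{q,r},{q,s},{q,t},{r,s},{r,t},{p,q,s},{q,r,t}}
  U12: {{s},{p,s},{q,s},{r,s},{p,q,s}} {{t},{q,t},{r,t},{q,r,t}}
  U13: {{p,s},{p,q,s}} {{r,s}} {{r,t},{q,r,t}}
  U14: {{t},{q,t},{r,t},{q,r,t}}
  U15: {{s},{p,s},{q,s},{r,s},{p,q,s}} {{t},{q,t},{r,t},{q,r,t}}
  U23: {{p,q},{p,s},{p,q,s}} {{q,r},{r,t},{q,r,t}} {{r,s}}
  U24: {{t},{q,t},{r,t},{q,r,t}}
  U25: {{s},{p,s},{q,s},{r,s},{p,q,s}} {{t},{q,r},{q,t},{r,t},{q,r,t}}
  U34: {{r,t},{q,r,t}}
  U35: {{r},{q,r},{r,s},{r,t},{q,r,t}} {{p,s},{p,q,s}}
  U45: {{t},{q,t},{r,t},{q,r,t}}
  U123: {{p,s},{p,q,s}} {{r,s}} {{r,t},{q,r,t}}
  U124: {{t},{q,t},{r,t},{q,r,t}}
  U125: {{s},{p,s},{q,s},{r,s},{p,q,s}} {{t},{q,t},{r,t},{q,r,t}}
  U134: {{r,t},{q,r,t}}
  U135: {{p,s},{p,q,s}} {{r,s}} {{r,t},{q,r,t}}
  U145: {{t},{q,t},{r,t},{q,r,t}}
  U234: {{r,t},{q,r,t}}
  U235: {{p,s},{p,q,s}} {{q,r},{r,t},{q,r,t}} {{r,s}}
  U245: {{t},{q,t},{r,t},{q,r,t}}
  U345: {{r,t},{q,r,t}}
  U1234: {{r,t},{q,r,t}}
  U1235: {{p,s},{p,q,s}} {{r,s}} {{r,t},{q,r,t}}
  U1245: {{t},{q,t},{r,t},{q,r,t}}
  U1345: {{r,t},{q,r,t}}
  U2345: {{r,t},{q,r,t}}
  U12345: {{r,t},{q,r,t}}
C dims 7,18,17,7; δ0: rk 6, SNF 1^6; δ1: rk 11, SNF 1^11; δ2: rk 6, SNF 1^6
degree 0: 7−6−0 = 1 → Ȟ^0 ≅ Z
degree 1: 18−11−6 = 1 → Ȟ^1 ≅ Z
degree 2: 17−6−11 = 0 → Ȟ^2 ≅ 0


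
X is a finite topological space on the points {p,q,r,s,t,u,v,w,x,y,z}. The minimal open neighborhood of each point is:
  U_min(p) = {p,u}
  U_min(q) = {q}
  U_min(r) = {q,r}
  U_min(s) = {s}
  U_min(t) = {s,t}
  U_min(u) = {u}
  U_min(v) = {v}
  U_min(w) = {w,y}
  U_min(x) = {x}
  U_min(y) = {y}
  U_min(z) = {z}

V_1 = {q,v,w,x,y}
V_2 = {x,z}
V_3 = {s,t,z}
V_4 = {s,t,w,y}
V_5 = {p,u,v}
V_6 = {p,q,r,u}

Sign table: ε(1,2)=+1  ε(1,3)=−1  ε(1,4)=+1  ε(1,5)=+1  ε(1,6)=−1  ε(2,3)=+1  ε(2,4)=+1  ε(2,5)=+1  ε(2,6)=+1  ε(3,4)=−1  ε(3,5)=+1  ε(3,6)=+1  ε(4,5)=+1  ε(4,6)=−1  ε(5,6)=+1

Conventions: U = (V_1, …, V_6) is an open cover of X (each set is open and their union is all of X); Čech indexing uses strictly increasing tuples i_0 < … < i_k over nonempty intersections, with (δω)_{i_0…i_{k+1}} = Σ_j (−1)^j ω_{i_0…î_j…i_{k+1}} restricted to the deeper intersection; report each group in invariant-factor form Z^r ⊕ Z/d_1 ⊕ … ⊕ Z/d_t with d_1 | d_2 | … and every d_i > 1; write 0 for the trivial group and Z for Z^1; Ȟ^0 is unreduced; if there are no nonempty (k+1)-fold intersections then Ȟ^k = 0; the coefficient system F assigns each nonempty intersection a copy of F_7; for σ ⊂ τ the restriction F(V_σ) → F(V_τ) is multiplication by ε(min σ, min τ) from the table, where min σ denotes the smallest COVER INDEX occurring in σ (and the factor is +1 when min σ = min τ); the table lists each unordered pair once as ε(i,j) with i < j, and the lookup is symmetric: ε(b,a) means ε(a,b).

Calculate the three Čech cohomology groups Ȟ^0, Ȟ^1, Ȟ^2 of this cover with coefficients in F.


nerve of the cover:
  V12={x} V14={w,y} V15={v} V16={q} V23={z} V34={s,t} V56={p,u}
C dims 6,7; δ0: rk_F7 6
Ȟ^0 = (6 − 6) − 0 = 0, so Ȟ^0 ≅ 0
Ȟ^1 = (7 − 0) − 6 = 1, so Ȟ^1 ≅ Z/7
Ȟ^2 = (0 − 0) − 0 = 0, so Ȟ^2 ≅ 0

Ȟ^0 = 0, Ȟ^1 = Z/7, Ȟ^2 = 0


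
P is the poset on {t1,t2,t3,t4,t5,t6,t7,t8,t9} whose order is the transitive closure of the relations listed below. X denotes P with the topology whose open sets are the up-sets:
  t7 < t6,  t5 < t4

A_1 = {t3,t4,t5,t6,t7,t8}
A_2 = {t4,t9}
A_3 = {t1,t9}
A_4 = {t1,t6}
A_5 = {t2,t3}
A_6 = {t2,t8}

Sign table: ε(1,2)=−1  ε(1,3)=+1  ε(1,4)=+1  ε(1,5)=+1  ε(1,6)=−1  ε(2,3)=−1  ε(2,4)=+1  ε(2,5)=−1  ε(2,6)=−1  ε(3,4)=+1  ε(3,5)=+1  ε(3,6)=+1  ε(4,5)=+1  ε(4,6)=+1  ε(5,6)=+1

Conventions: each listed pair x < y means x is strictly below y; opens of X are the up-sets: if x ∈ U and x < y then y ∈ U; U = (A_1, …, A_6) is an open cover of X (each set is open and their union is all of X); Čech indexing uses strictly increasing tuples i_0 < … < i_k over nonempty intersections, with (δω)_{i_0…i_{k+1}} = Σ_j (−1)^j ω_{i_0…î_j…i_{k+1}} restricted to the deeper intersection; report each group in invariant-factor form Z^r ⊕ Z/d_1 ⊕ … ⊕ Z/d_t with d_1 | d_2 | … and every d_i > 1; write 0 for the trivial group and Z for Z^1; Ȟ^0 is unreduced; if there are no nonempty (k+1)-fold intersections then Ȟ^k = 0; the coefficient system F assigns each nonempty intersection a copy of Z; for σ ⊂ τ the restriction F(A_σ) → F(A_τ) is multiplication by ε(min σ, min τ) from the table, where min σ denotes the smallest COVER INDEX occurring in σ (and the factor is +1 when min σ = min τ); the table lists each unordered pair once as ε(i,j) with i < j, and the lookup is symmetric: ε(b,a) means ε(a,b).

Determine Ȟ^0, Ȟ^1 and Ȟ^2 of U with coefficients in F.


Ȟ^0(U;F) ≅ 0, Ȟ^1(U;F) ≅ Z ⊕ Z/2, Ȟ^2(U;F) ≅ 0

nonempty intersections:
  A12={t4} A14={t6} A15={t3} A16={t8} A23={t9} A34={t1} A56={t2}
C dims 6,7; δ0: rk 6, SNF 1^5·2
Ȟ^0: (6−6)−0=0 ⇒ 0
Ȟ^1: (7−0)−6=1 plus torsion [2] ⇒ Z ⊕ Z/2
Ȟ^2: (0−0)−0=0 ⇒ 0


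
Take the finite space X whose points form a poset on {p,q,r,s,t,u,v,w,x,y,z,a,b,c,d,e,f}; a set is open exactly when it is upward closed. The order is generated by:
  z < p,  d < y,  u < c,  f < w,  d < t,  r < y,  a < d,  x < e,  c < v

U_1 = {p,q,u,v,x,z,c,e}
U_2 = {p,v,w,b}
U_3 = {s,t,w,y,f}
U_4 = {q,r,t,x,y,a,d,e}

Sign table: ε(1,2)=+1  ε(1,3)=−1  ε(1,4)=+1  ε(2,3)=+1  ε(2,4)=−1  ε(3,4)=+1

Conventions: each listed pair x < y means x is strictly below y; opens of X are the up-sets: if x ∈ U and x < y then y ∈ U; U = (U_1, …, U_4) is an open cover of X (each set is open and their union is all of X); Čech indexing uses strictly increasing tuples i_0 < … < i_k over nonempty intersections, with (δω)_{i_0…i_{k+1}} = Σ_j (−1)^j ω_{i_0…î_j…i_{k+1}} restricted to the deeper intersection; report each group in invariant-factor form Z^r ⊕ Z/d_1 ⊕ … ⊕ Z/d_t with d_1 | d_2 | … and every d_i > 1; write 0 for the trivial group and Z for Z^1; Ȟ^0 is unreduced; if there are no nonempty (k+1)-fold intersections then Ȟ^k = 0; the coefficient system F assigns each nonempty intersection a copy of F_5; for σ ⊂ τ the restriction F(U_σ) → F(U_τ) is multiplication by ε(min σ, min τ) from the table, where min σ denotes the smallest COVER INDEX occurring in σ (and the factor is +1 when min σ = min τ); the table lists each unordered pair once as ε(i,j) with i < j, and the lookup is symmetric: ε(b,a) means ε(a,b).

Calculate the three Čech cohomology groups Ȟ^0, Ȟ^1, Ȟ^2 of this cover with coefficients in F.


Ȟ^0 = Z/5; Ȟ^1 = Z/5; Ȟ^2 = 0

nerve simplices:
  U12={p,v} U14={q,x,e} U23={w} U34={t,y}
C dims 4,4; δ0: rk_F5 3
degree 0: 4−3−0 = 1 → Ȟ^0 ≅ Z/5
degree 1: 4−0−3 = 1 → Ȟ^1 ≅ Z/5
degree 2: 0−0−0 = 0 → Ȟ^2 ≅ 0


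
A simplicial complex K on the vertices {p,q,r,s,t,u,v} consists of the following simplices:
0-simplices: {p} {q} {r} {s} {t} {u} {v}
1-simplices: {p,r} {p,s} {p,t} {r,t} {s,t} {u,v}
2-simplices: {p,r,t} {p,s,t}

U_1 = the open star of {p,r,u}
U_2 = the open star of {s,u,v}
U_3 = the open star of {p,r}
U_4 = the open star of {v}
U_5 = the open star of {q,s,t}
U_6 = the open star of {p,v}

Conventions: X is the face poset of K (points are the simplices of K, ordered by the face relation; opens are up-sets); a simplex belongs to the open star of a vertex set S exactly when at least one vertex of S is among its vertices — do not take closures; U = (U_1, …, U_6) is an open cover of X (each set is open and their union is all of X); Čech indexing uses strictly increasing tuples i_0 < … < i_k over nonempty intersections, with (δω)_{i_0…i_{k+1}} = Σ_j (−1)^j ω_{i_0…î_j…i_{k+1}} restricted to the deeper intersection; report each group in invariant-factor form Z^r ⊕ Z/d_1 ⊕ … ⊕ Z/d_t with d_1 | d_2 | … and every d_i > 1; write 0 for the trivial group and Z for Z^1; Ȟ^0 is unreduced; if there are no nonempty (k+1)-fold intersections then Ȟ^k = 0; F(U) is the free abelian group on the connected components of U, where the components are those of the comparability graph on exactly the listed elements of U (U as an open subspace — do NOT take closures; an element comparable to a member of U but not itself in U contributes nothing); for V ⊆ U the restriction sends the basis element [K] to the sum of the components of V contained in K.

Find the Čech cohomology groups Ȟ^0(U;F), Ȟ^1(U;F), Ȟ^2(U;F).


nonempty intersections:
  U1={{p},{r},{u},{p,r},{p,s},{p,t},{r,t},{u,v},{p,r,t},{p,s,t}} U2={{s},{u},{v},{p,s},{s,t},{u,v},{p,s,t}} U3={{p},{r},{p,r},{p,s},{p,t},{r,t},{p,r,t},{p,s,t}} U4={{v},{u,v}} U5={{q},{s},{t},{p,s},{p,t},{r,t},{s,t},{p,r,t},{p,s,t}} U6={{p},{v},{p,r},{p,s},{p,t},{u,v},{p,r,t},{p,s,t}}
  U12={{u},{p,s},{u,v},{p,s,t}} U13={{p},{r},{p,r},{p,s},{p,t},{r,t},{p,r,t},{p,s,t}} U14={{u,v}} U15={{p,s},{p,t},{r,t},{p,r,t},{p,s,t}} U16={{p},{p,r},{p,s},{p,t},{u,v},{p,r,t},{p,s,t}} U23={{p,s},{p,s,t}} U24={{v},{u,v}} U25={{s},{p,s},{s,t},{p,s,t}} U26={{v},{p,s},{u,v},{p,s,t}} U35={{p,s},{p,t},{r,t},{p,r,t},{p,s,t}} U36={{p},{p,r},{p,s},{p,t},{p,r,t},{p,s,t}} U46={{v},{u,v}} U56={{p,s},{p,t},{p,r,t},{p,s,t}}
  U123={{p,s},{p,s,t}} U124={{u,v}} U125={{p,s},{p,s,t}} U126={{p,s},{u,v},{p,s,t}} U135={{p,s},{p,t},{r,t},{p,r,t},{p,s,t}} U136={{p},{p,r},{p,s},{p,t},{p,r,t},{p,s,t}} U146={{u,v}} U156={{p,s},{p,t},{p,r,t},{p,s,t}} U235={{p,s},{p,s,t}} U236={{p,s},{p,s,t}} U246={{v},{u,v}} U256={{p,s},{p,s,t}} U356={{p,s},{p,t},{p,r,t},{p,s,t}}
  U1235={{p,s},{p,s,t}} U1236={{p,s},{p,s,t}} U1246={{u,v}} U1256={{p,s},{p,s,t}} U1356={{p,s},{p,t},{p,r,t},{p,s,t}} U2356={{p,s},{p,s,t}}
  U12356={{p,s},{p,s,t}}
components per intersection:
  U1: {{p},{r},{p,r},{p,s},{p,t},{r,t},{p,r,t},{p,s,t}} {{u},{u,v}}
  U2: {{s},{p,s},{s,t},{p,s,t}} {{u},{v},{u,v}}
  U3: {{p},{r},{p,r},{p,s},{p,t},{r,t},{p,r,t},{p,s,t}}
  U4: {{v},{u,v}}
  U5: {{q}} {{s},{t},{p,s},{p,t},{r,t},{s,t},{p,r,t},{p,s,t}}
  U6: {{p},{p,r},{p,s},{p,t},{p,r,t},{p,s,t}} {{v},{u,v}}
  U12: {{u},{u,v}} {{p,s},{p,s,t}}
  U13: {{p},{r},{p,r},{p,s},{p,t},{r,t},{p,r,t},{p,s,t}}
  U14: {{u,v}}
  U15: {{p,s},{p,t},{r,t},{p,r,t},{p,s,t}}
  U16: {{p},{p,r},{p,s},{p,t},{p,r,t},{p,s,t}} {{u,v}}
  U23: {{p,s},{p,s,t}}
  U24: {{v},{u,v}}
  U25: {{s},{p,s},{s,t},{p,s,t}}
  U26: {{v},{u,v}} {{p,s},{p,s,t}}
  U35: {{p,s},{p,t},{r,t},{p,r,t},{p,s,t}}
  U36: {{p},{p,r},{p,s},{p,t},{p,r,t},{p,s,t}}
  U46: {{v},{u,v}}
  U56: {{p,s},{p,t},{p,r,t},{p,s,t}}
  U123: {{p,s},{p,s,t}}
  U124: {{u,v}}
  U125: {{p,s},{p,s,t}}
  U126: {{p,s},{p,s,t}} {{u,v}}
  U135: {{p,s},{p,t},{r,t},{p,r,t},{p,s,t}}
  U136: {{p},{p,r},{p,s},{p,t},{p,r,t},{p,s,t}}
  U146: {{u,v}}
  U156: {{p,s},{p,t},{p,r,t},{p,s,t}}
  U235: {{p,s},{p,s,t}}
  U236: {{p,s},{p,s,t}}
  U246: {{v},{u,v}}
  U256: {{p,s},{p,s,t}}
  U356: {{p,s},{p,t},{p,r,t},{p,s,t}}
  U1235: {{p,s},{p,s,t}}
  U1236: {{p,s},{p,s,t}}
  U1246: {{u,v}}
  U1256: {{p,s},{p,s,t}}
  U1356: {{p,s},{p,t},{p,r,t},{p,s,t}}
  U2356: {{p,s},{p,s,t}}
  U12356: {{p,s},{p,s,t}}
C dims 10,16,14,6; δ0: rk 7, SNF 1^7; δ1: rk 9, SNF 1^9; δ2: rk 5, SNF 1^5
Ȟ^0: (10−7)−0=3 ⇒ Z^3
Ȟ^1: (16−9)−7=0 ⇒ 0
Ȟ^2: (14−5)−9=0 ⇒ 0

Ȟ^0 = Z^3; Ȟ^1 = 0; Ȟ^2 = 0


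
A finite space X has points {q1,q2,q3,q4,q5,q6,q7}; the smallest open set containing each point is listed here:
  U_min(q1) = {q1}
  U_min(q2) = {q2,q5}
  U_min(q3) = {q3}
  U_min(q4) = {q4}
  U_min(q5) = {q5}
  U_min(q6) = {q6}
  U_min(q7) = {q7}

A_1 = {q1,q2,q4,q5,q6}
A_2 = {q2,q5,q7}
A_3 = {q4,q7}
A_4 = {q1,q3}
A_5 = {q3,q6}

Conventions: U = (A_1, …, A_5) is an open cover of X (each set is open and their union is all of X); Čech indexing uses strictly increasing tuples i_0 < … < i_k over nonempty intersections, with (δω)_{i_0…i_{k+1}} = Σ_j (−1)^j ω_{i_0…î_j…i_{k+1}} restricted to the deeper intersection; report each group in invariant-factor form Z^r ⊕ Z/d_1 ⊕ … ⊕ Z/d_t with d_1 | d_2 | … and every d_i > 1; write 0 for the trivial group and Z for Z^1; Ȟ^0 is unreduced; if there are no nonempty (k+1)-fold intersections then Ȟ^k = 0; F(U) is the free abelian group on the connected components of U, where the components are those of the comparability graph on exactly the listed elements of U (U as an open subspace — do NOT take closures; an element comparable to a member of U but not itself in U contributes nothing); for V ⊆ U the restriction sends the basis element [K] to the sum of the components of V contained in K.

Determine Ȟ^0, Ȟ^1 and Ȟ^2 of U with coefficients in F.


Ȟ^0 = Z^6; Ȟ^1 = 0; Ȟ^2 = 0

nerve simplices:
  A12={q2,q5} A13={q4} A14={q1} A15={q6} A23={q7} A45={q3}
components per intersection:
  A1: {q1} {q2,q5} {q4} {q6}
  A2: {q2,q5} {q7}
  A3: {q4} {q7}
  A4: {q1} {q3}
  A5: {q3} {q6}
  A12: {q2,q5}
  A13: {q4}
  A14: {q1}
  A15: {q6}
  A23: {q7}
  A45: {q3}
C dims 12,6; δ0: rk 6, SNF 1^6
degree 0: 12−6−0 = 6 → Ȟ^0 ≅ Z^6
degree 1: 6−0−6 = 0 → Ȟ^1 ≅ 0
degree 2: 0−0−0 = 0 → Ȟ^2 ≅ 0


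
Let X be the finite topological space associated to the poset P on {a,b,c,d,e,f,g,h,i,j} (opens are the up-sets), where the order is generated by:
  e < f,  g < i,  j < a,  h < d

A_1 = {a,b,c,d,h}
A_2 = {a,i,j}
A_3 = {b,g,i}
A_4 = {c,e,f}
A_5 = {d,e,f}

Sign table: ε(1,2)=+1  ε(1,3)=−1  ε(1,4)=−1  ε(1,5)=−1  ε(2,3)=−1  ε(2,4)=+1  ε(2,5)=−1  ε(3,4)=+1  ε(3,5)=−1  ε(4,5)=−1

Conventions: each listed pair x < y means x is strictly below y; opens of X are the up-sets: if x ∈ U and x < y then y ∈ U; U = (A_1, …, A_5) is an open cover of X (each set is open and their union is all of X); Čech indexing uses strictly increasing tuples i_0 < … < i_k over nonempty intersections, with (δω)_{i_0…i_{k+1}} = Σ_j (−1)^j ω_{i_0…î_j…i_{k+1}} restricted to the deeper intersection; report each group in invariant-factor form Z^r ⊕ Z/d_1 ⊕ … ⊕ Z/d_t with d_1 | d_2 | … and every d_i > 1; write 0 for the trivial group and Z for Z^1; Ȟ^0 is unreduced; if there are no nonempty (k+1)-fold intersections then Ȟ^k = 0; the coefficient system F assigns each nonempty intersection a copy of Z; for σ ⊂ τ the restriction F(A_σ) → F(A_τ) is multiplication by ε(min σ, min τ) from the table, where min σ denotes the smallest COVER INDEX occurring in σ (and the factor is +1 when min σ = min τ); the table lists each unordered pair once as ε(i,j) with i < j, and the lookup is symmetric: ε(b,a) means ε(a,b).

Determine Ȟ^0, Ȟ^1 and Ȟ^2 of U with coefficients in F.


Ȟ^0(U;F) ≅ 0, Ȟ^1(U;F) ≅ Z ⊕ Z/2 and Ȟ^2(U;F) ≅ 0

nonempty intersections:
  A12={a} A13={b} A14={c} A15={d} A23={i} A45={e,f}
C dims 5,6; δ0: rk 5, SNF 1^4·2
Ȟ^0: (5−5)−0=0 ⇒ 0
Ȟ^1: (6−0)−5=1 plus torsion [2] ⇒ Z ⊕ Z/2
Ȟ^2: (0−0)−0=0 ⇒ 0


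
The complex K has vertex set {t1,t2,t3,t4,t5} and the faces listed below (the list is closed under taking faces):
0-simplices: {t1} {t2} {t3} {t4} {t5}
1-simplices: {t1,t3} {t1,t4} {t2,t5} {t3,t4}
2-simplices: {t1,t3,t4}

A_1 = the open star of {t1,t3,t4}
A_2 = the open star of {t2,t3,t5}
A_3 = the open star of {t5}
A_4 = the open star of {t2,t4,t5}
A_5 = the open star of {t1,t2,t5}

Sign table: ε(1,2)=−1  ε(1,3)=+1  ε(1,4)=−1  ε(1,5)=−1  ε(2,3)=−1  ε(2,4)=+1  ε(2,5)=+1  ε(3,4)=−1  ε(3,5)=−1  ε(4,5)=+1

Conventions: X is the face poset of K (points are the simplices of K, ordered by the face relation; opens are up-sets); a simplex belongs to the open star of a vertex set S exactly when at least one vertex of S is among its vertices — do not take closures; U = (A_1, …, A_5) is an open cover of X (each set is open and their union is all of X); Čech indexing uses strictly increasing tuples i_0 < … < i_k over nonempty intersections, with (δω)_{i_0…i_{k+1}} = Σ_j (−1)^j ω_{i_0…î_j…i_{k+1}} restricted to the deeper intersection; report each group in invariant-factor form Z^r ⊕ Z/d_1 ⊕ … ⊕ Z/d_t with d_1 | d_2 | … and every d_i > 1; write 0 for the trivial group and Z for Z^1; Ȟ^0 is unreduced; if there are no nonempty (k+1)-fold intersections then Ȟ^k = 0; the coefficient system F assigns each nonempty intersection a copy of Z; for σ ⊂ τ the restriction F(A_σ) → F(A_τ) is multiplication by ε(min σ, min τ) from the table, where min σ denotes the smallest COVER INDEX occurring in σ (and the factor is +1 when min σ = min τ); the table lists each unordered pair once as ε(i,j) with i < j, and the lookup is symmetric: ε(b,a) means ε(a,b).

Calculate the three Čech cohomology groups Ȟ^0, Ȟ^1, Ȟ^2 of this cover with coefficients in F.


nerve simplices:
  A1={{t1},{t3},{t4},{t1,t3},{t1,t4},{t3,t4},{t1,t3,t4}} A2={{t2},{t3},{t5},{t1,t3},{t2,t5},{t3,t4},{t1,t3,t4}} A3={{t5},{t2,t5}} A4={{t2},{t4},{t5},{t1,t4},{t2,t5},{t3,t4},{t1,t3,t4}} A5={{t1},{t2},{t5},{t1,t3},{t1,t4},{t2,t5},{t1,t3,t4}}
  A12={{t3},{t1,t3},{t3,t4},{t1,t3,t4}} A14={{t4},{t1,t4},{t3,t4},{t1,t3,t4}} A15={{t1},{t1,t3},{t1,t4},{t1,t3,t4}} A23={{t5},{t2,t5}} A24={{t2},{t5},{t2,t5},{t3,t4},{t1,t3,t4}} A25={{t2},{t5},{t1,t3},{t2,t5},{t1,t3,t4}} A34={{t5},{t2,t5}} A35={{t5},{t2,t5}} A45={{t2},{t5},{t1,t4},{t2,t5},{t1,t3,t4}}
  A124={{t3,t4},{t1,t3,t4}} A125={{t1,t3},{t1,t3,t4}} A145={{t1,t4},{t1,t3,t4}} A234={{t5},{t2,t5}} A235={{t5},{t2,t5}} A245={{t2},{t5},{t2,t5},{t1,t3,t4}} A345={{t5},{t2,t5}}
  A1245={{t1,t3,t4}} A2345={{t5},{t2,t5}}
C dims 5,9,7,2; δ0: rk 4, SNF 1^4; δ1: rk 5, SNF 1^5; δ2: rk 2, SNF 1^2
degree 0: 5−4−0 = 1 → Ȟ^0 ≅ Z
degree 1: 9−5−4 = 0 → Ȟ^1 ≅ 0
degree 2: 7−2−5 = 0 → Ȟ^2 ≅ 0

Ȟ^0(U;F) ≅ Z, Ȟ^1(U;F) ≅ 0 and Ȟ^2(U;F) ≅ 0


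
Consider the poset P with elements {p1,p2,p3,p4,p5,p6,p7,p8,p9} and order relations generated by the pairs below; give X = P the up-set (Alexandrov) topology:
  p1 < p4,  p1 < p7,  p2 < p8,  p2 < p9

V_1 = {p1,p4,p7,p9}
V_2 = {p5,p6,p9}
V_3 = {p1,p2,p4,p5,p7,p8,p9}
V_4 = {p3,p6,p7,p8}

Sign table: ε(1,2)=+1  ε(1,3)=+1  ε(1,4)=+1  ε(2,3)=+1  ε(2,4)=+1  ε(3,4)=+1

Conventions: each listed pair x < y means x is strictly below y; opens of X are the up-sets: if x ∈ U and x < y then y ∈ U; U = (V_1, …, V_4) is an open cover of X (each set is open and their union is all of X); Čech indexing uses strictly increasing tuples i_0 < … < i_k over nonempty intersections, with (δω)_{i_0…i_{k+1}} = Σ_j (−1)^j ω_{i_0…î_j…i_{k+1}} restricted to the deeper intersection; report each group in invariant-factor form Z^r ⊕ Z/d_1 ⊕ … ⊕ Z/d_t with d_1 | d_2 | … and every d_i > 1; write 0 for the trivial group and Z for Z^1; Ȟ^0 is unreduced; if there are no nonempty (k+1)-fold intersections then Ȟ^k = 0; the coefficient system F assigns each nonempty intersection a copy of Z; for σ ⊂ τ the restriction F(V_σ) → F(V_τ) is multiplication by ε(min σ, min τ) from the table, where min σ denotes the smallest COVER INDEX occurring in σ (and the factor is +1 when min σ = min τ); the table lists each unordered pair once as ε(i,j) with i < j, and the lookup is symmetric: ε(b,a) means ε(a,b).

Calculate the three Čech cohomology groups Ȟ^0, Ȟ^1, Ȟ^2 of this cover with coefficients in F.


cover nerve:
  V12={p9} V13={p1,p4,p7,p9} V14={p7} V23={p5,p9} V24={p6} V34={p7,p8}
  V123={p9} V134={p7}
C dims 4,6,2; δ0: rk 3, SNF 1^3; δ1: rk 2, SNF 1^2
Ȟ^0: (4−3)−0=1 ⇒ Z
Ȟ^1: (6−2)−3=1 ⇒ Z
Ȟ^2: (2−0)−2=0 ⇒ 0

Ȟ^0(U;F) ≅ Z, Ȟ^1(U;F) ≅ Z, Ȟ^2(U;F) ≅ 0


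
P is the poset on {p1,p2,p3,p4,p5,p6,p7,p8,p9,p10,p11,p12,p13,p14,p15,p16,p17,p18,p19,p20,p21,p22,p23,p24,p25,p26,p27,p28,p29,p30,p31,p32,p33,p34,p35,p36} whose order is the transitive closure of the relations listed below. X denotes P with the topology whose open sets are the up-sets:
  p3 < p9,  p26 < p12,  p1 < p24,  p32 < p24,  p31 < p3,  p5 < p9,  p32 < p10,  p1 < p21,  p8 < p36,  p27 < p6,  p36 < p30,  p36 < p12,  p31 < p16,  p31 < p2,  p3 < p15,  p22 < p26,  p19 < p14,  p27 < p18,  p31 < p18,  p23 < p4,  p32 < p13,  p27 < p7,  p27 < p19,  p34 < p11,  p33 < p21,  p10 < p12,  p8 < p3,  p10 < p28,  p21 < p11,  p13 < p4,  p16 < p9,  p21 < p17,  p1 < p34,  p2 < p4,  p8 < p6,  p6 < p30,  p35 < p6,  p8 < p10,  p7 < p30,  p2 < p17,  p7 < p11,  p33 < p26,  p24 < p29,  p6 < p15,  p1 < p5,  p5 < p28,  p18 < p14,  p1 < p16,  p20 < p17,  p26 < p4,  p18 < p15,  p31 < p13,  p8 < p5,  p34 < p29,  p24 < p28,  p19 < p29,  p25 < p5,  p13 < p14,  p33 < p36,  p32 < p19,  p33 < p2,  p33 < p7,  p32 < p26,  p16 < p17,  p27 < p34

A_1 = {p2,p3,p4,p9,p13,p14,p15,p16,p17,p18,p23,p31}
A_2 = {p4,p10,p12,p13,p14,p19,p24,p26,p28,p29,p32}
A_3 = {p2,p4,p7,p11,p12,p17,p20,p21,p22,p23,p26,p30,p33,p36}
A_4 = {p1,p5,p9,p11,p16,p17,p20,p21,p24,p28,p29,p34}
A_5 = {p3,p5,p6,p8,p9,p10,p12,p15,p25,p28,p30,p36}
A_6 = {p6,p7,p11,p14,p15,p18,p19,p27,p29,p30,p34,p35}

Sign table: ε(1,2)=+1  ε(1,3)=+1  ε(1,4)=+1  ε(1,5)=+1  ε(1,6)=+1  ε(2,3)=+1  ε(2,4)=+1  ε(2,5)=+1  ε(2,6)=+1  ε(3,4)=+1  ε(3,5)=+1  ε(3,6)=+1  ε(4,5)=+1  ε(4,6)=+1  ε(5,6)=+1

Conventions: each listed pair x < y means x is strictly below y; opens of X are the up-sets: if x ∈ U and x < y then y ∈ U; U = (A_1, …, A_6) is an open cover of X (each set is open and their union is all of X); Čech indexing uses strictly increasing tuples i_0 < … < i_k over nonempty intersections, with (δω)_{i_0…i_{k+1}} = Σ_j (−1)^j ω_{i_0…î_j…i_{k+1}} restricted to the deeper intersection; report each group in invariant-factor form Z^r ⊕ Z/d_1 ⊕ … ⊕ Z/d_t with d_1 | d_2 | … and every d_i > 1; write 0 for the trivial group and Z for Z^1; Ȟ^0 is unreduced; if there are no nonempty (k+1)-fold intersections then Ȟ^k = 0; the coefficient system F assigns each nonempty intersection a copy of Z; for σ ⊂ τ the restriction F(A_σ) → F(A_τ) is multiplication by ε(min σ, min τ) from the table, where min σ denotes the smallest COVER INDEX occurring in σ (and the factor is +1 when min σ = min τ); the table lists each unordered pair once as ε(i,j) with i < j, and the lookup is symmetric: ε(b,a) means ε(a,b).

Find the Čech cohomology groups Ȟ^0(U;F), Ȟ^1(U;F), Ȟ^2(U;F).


nonempty overlaps:
  A12={p4,p13,p14} A13={p2,p4,p17,p23} A14={p9,p16,p17} A15={p3,p9,p15} A16={p14,p15,p18} A23={p4,p12,p26} A24={p24,p28,p29} A25={p10,p12,p28} A26={p14,p19,p29} A34={p11,p17,p20,p21} A35={p12,p30,p36} A36={p7,p11,p30} A45={p5,p9,p28} A46={p11,p29,p34} A56={p6,p15,p30}
  A123={p4} A126={p14} A134={p17} A145={p9} A156={p15} A235={p12} A245={p28} A246={p29} A346={p11} A356={p30}
C dims 6,15,10; δ0: rk 5, SNF 1^5; δ1: rk 10, SNF 1^9·2
degree 0: 6−5−0 = 1 → Ȟ^0 ≅ Z
degree 1: 15−10−5 = 0 → Ȟ^1 ≅ 0
degree 2: 10−0−10 = 0 plus torsion [2] → Ȟ^2 ≅ Z/2

Ȟ^0 ≅ Z,  Ȟ^1 ≅ 0,  Ȟ^2 ≅ Z/2


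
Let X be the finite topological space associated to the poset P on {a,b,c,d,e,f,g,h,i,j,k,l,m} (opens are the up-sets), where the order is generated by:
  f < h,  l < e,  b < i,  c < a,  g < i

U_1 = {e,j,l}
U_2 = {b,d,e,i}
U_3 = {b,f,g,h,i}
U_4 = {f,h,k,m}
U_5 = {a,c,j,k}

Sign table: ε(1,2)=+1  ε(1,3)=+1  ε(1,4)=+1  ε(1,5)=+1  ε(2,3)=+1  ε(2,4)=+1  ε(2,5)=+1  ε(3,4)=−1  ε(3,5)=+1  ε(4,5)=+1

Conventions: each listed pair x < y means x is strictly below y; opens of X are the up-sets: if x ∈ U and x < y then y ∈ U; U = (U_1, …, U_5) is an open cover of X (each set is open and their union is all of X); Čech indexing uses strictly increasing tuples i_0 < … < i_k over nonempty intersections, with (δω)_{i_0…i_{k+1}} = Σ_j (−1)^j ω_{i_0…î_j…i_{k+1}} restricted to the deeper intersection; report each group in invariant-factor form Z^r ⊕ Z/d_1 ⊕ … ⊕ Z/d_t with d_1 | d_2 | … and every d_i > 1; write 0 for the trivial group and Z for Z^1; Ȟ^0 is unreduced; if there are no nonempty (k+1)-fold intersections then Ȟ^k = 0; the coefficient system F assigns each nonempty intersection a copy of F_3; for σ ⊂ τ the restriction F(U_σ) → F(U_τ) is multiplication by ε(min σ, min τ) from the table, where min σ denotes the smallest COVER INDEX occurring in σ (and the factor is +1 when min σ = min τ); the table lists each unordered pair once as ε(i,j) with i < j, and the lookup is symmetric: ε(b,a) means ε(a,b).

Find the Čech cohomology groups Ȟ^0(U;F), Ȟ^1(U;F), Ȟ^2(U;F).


nerve simplices:
  U12={e} U15={j} U23={b,i} U34={f,h} U45={k}
C dims 5,5; δ0: rk_F3 5
degree 0: 5−5−0 = 0 → Ȟ^0 ≅ 0
degree 1: 5−0−5 = 0 → Ȟ^1 ≅ 0
degree 2: 0−0−0 = 0 → Ȟ^2 ≅ 0

Ȟ^0 ≅ 0, Ȟ^1 ≅ 0 and Ȟ^2 ≅ 0


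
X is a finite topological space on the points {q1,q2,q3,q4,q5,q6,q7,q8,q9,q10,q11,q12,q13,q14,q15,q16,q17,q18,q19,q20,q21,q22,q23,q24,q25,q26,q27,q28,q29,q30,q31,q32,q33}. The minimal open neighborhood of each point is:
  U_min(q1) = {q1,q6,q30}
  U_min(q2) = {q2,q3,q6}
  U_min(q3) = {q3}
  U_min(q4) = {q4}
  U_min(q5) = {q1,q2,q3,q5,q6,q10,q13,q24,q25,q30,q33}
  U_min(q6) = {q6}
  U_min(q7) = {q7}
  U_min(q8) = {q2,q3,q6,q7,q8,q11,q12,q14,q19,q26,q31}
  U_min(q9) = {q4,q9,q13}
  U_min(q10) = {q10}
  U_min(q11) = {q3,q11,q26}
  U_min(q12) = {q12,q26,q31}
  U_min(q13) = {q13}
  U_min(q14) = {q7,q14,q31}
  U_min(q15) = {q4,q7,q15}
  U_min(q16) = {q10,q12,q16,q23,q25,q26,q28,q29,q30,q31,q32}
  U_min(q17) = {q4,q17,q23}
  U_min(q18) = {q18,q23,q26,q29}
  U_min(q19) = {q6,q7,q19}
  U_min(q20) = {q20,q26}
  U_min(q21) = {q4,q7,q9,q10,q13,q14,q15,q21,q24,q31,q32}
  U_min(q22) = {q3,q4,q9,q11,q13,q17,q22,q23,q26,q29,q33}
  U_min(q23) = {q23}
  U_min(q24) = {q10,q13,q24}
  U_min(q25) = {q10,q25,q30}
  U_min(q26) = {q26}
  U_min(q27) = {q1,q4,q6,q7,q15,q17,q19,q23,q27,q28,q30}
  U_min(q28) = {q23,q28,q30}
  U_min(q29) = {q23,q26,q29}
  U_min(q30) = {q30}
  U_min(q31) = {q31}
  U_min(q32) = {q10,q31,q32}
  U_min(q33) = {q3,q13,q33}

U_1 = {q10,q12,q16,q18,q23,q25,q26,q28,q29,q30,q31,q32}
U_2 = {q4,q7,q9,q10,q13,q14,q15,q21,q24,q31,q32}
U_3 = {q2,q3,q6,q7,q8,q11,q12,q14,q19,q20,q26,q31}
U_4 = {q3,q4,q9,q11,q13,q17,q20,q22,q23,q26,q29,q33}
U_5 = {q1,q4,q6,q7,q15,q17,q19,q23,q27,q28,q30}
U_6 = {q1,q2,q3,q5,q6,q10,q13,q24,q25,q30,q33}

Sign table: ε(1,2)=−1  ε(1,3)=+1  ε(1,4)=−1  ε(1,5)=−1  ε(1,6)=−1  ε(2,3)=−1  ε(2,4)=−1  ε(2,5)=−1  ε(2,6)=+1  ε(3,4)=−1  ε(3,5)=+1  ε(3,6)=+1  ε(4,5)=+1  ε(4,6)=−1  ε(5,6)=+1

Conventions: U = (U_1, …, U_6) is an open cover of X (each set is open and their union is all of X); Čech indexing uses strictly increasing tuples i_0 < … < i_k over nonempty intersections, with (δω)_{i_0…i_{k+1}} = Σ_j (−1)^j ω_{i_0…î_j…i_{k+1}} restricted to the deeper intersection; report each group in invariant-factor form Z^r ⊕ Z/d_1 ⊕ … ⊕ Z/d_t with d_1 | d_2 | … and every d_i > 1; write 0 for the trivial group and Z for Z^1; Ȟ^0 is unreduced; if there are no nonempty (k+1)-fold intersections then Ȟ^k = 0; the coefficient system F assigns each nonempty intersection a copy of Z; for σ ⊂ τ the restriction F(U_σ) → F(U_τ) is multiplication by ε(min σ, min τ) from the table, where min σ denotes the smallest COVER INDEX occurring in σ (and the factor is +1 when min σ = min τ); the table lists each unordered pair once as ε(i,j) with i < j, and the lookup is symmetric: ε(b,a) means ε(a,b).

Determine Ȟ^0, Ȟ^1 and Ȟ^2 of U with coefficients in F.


nonempty overlaps:
  U12={q10,q31,q32} U13={q12,q26,q31} U14={q23,q26,q29} U15={q23,q28,q30} U16={q10,q25,q30} U23={q7,q14,q31} U24={q4,q9,q13} U25={q4,q7,q15} U26={q10,q13,q24} U34={q3,q11,q20,q26} U35={q6,q7,q19} U36={q2,q3,q6} U45={q4,q17,q23} U46={q3,q13,q33} U56={q1,q6,q30}
  U123={q31} U126={q10} U134={q26} U145={q23} U156={q30} U235={q7} U245={q4} U246={q13} U346={q3} U356={q6}
C dims 6,15,10; δ0: rk 6, SNF 1^5·2; δ1: rk 9, SNF 1^9
degree 0: 6−6−0 = 0 → Ȟ^0 ≅ 0
degree 1: 15−9−6 = 0 plus torsion [2] → Ȟ^1 ≅ Z/2
degree 2: 10−0−9 = 1 → Ȟ^2 ≅ Z

Ȟ^0(U;F) ≅ 0,  Ȟ^1(U;F) ≅ Z/2,  Ȟ^2(U;F) ≅ Z


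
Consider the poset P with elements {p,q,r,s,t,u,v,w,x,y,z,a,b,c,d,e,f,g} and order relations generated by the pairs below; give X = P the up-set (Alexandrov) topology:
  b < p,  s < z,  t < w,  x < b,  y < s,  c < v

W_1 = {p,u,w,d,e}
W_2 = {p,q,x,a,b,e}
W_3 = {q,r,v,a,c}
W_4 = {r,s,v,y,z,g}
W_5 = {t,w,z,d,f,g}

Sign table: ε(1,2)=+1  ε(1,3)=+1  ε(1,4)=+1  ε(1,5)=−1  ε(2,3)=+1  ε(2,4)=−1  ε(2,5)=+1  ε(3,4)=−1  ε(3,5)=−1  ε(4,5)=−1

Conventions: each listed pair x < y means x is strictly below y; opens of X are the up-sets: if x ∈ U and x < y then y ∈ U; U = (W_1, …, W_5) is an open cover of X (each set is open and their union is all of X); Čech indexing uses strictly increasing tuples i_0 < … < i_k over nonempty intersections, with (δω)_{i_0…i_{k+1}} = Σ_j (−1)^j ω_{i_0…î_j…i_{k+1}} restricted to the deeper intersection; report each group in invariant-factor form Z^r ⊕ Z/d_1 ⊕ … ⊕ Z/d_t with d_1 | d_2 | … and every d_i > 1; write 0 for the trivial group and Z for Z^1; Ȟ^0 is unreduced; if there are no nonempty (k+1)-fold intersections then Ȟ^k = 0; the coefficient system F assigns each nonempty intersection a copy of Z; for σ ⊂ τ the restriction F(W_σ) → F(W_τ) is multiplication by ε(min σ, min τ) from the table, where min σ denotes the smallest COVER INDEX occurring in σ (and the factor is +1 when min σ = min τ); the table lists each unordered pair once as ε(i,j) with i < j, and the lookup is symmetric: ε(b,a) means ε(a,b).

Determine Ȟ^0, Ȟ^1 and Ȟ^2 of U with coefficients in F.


Ȟ^0(U;F) ≅ 0, Ȟ^1(U;F) ≅ Z/2, Ȟ^2(U;F) ≅ 0

nerve simplices:
  W12={p,e} W15={w,d} W23={q,a} W34={r,v} W45={z,g}
C dims 5,5; δ0: rk 5, SNF 1^4·2
degree 0: 5−5−0 = 0 → Ȟ^0 ≅ 0
degree 1: 5−0−5 = 0 plus torsion [2] → Ȟ^1 ≅ Z/2
degree 2: 0−0−0 = 0 → Ȟ^2 ≅ 0


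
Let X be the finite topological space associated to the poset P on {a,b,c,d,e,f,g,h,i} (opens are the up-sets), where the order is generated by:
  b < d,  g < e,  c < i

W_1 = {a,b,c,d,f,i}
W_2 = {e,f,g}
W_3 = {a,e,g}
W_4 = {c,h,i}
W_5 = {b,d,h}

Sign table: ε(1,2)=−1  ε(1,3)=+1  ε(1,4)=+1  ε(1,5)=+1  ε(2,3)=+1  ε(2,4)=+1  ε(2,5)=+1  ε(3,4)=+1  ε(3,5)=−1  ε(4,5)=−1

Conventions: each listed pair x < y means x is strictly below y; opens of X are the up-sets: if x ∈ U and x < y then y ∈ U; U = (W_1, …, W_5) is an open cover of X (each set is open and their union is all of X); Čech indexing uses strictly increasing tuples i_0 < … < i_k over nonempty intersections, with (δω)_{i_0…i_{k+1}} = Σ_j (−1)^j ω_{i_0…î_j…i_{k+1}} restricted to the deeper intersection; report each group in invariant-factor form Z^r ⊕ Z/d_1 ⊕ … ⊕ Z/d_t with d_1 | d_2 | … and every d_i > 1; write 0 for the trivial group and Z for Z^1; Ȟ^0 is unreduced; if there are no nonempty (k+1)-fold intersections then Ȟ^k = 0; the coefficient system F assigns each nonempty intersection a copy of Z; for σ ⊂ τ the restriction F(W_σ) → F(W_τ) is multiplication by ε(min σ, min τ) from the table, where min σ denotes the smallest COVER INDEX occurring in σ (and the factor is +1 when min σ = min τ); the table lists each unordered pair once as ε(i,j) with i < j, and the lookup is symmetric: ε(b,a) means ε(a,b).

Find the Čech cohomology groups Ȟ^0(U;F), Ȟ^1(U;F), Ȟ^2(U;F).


cover nerve:
  W12={f} W13={a} W14={c,i} W15={b,d} W23={e,g} W45={h}
C dims 5,6; δ0: rk 5, SNF 1^4·2
Ȟ^0: (5−5)−0=0 ⇒ 0
Ȟ^1: (6−0)−5=1 plus torsion [2] ⇒ Z ⊕ Z/2
Ȟ^2: (0−0)−0=0 ⇒ 0

Ȟ^0 ≅ 0; Ȟ^1 ≅ Z ⊕ Z/2; Ȟ^2 ≅ 0
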